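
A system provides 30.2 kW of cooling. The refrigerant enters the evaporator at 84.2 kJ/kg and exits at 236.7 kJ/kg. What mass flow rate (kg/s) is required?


dh = 236.7 - 84.2 = 152.5 kJ/kg
m_dot = Q / dh = 30.2 / 152.5 = 0.198 kg/s

0.198


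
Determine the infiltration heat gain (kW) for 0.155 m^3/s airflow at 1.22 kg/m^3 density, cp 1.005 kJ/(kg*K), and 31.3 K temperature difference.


Q = V_dot * rho * cp * dT
Q = 0.155 * 1.22 * 1.005 * 31.3
Q = 5.948 kW

5.948


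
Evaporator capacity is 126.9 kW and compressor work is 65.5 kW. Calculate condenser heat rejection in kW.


Q_cond = Q_evap + W
Q_cond = 126.9 + 65.5
Q_cond = 192.4 kW

192.4


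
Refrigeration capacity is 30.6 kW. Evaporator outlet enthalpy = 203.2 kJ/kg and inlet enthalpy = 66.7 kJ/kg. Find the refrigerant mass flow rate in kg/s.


dh = 203.2 - 66.7 = 136.5 kJ/kg
m_dot = Q / dh = 30.6 / 136.5 = 0.2242 kg/s

0.2242


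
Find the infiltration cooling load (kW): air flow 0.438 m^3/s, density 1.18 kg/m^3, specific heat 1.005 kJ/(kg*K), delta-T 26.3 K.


Q = V_dot * rho * cp * dT
Q = 0.438 * 1.18 * 1.005 * 26.3
Q = 13.661 kW

13.661


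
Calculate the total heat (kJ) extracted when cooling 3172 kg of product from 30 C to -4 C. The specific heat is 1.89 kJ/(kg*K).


dT = 30 - (-4) = 34 K
Q = m * cp * dT = 3172 * 1.89 * 34
Q = 203833 kJ

203833


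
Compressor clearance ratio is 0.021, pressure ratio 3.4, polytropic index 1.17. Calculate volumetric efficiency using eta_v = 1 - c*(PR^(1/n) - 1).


PR^(1/n) = 3.4^(1/1.17) = 2.84613493
eta_v = 1 - 0.021 * (2.84613493 - 1)
eta_v = 0.9612

0.9612


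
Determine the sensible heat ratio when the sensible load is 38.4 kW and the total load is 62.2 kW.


SHR = Q_sensible / Q_total
SHR = 38.4 / 62.2
SHR = 0.617

0.617


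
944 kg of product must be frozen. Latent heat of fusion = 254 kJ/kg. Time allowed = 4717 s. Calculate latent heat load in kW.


Q_lat = m * h_fg / t
Q_lat = 944 * 254 / 4717
Q_lat = 50.83 kW

50.83


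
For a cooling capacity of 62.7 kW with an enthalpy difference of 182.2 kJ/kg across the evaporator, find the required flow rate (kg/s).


m_dot = Q / dh
m_dot = 62.7 / 182.2
m_dot = 0.3441 kg/s

0.3441


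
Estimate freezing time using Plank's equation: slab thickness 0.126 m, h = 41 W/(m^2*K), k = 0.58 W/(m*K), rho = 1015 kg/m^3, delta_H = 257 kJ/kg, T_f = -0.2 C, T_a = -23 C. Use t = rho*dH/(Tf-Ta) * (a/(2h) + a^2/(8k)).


dT = -0.2 - (-23) = 22.8 K
term1 = a/(2h) = 0.126/(2*41) = 0.001536585366
term2 = a^2/(8k) = 0.126^2/(8*0.58) = 0.003421551724
t = rho*dH*1000/dT * (term1 + term2)
t = 1015*257*1000/22.8 * (0.001536585366 + 0.003421551724)
t = 56726 s

56726


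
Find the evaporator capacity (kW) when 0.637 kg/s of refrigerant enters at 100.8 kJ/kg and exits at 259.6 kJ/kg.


dh = 259.6 - 100.8 = 158.8 kJ/kg
Q_evap = m_dot * dh = 0.637 * 158.8
Q_evap = 101.16 kW

101.16


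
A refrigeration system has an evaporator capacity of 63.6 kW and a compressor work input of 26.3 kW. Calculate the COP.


COP = Q_evap / W
COP = 63.6 / 26.3
COP = 2.418

2.418


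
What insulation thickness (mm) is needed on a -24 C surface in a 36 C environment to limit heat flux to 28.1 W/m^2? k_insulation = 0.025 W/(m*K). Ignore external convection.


dT = 36 - (-24) = 60 K
thickness = k * dT / q_max * 1000
thickness = 0.025 * 60 / 28.1 * 1000
thickness = 53.4 mm

53.4


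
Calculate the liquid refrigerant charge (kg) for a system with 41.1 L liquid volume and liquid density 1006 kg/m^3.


Charge = V * rho / 1000
Charge = 41.1 * 1006 / 1000
Charge = 41.35 kg

41.35


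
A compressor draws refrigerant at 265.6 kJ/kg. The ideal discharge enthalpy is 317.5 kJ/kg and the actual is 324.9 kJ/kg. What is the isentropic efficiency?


dh_ideal = 317.5 - 265.6 = 51.9 kJ/kg
dh_actual = 324.9 - 265.6 = 59.3 kJ/kg
eta_s = dh_ideal / dh_actual = 51.9 / 59.3
eta_s = 0.8752

0.8752


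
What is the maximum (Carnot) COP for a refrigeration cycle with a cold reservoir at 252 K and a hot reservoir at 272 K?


dT = 272 - 252 = 20 K
COP_carnot = T_cold / dT = 252 / 20
COP_carnot = 12.6

12.6


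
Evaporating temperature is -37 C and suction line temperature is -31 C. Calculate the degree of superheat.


Superheat = T_suction - T_evap
Superheat = -31 - (-37)
Superheat = 6 K

6


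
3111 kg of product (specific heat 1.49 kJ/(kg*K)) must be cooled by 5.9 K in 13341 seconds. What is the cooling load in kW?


Q = m * cp * dT / t
Q = 3111 * 1.49 * 5.9 / 13341
Q = 2.05 kW

2.05


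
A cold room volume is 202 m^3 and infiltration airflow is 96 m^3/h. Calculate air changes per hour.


ACH = flow / volume
ACH = 96 / 202
ACH = 0.475

0.475


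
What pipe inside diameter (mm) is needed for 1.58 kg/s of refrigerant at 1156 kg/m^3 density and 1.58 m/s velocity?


A = m_dot / (rho * v) = 1.58 / (1156 * 1.58) = 0.0008650519031 m^2
d = sqrt(4*A/pi) * 1000
d = 33.2 mm

33.2


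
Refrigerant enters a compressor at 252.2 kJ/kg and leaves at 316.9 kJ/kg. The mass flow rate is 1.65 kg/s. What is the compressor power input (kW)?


dh = 316.9 - 252.2 = 64.7 kJ/kg
W = m_dot * dh = 1.65 * 64.7 = 106.76 kW

106.76


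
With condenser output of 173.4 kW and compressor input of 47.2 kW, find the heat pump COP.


COP_hp = Q_cond / W
COP_hp = 173.4 / 47.2
COP_hp = 3.674

3.674


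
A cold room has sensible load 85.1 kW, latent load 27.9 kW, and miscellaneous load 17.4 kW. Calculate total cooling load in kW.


Q_total = Q_s + Q_l + Q_misc
Q_total = 85.1 + 27.9 + 17.4
Q_total = 130.4 kW

130.4


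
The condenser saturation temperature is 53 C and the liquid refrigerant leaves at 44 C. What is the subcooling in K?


Subcooling = T_cond - T_liquid
Subcooling = 53 - 44
Subcooling = 9 K

9


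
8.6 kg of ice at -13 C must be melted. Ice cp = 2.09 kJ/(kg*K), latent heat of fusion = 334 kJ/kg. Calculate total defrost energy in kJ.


Sensible heat = cp * dT = 2.09 * 13 = 27.17 kJ/kg
Total per kg = 27.17 + 334 = 361.17 kJ/kg
Q = m * total = 8.6 * 361.17
Q = 3106.1 kJ

3106.1


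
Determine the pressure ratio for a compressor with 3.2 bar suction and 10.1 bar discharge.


PR = P_high / P_low
PR = 10.1 / 3.2
PR = 3.156

3.156


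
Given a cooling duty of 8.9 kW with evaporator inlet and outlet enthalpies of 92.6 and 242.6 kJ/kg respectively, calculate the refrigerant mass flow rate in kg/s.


dh = 242.6 - 92.6 = 150.0 kJ/kg
m_dot = Q / dh = 8.9 / 150.0 = 0.0593 kg/s

0.0593


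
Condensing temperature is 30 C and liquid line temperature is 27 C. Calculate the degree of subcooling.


Subcooling = T_cond - T_liquid
Subcooling = 30 - 27
Subcooling = 3 K

3


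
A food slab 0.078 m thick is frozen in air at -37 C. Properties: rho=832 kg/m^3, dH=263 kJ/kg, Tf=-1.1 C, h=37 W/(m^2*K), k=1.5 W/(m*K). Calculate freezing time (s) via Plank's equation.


dT = -1.1 - (-37) = 35.9 K
term1 = a/(2h) = 0.078/(2*37) = 0.001054054054
term2 = a^2/(8k) = 0.078^2/(8*1.5) = 0.000507
t = rho*dH*1000/dT * (term1 + term2)
t = 832*263*1000/35.9 * (0.001054054054 + 0.000507)
t = 9515 s

9515


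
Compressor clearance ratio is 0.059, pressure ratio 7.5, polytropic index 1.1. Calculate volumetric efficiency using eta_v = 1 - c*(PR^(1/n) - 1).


PR^(1/n) = 7.5^(1/1.1) = 6.24468073
eta_v = 1 - 0.059 * (6.24468073 - 1)
eta_v = 0.6906

0.6906


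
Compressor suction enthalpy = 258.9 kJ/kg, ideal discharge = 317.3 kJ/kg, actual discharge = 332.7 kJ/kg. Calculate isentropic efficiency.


dh_ideal = 317.3 - 258.9 = 58.4 kJ/kg
dh_actual = 332.7 - 258.9 = 73.8 kJ/kg
eta_s = dh_ideal / dh_actual = 58.4 / 73.8
eta_s = 0.7913

0.7913


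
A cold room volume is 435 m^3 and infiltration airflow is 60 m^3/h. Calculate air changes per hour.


ACH = flow / volume
ACH = 60 / 435
ACH = 0.138

0.138


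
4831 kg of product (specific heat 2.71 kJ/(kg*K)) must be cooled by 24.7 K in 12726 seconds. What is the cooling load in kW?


Q = m * cp * dT / t
Q = 4831 * 2.71 * 24.7 / 12726
Q = 25.41 kW

25.41


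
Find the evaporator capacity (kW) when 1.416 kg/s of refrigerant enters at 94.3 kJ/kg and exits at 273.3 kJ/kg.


dh = 273.3 - 94.3 = 179.0 kJ/kg
Q_evap = m_dot * dh = 1.416 * 179.0
Q_evap = 253.46 kW

253.46


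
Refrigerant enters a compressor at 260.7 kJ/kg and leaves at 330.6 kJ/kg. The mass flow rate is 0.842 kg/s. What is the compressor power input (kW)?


dh = 330.6 - 260.7 = 69.9 kJ/kg
W = m_dot * dh = 0.842 * 69.9 = 58.86 kW

58.86


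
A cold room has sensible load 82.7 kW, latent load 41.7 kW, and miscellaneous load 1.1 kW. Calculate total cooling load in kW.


Q_total = Q_s + Q_l + Q_misc
Q_total = 82.7 + 41.7 + 1.1
Q_total = 125.5 kW

125.5


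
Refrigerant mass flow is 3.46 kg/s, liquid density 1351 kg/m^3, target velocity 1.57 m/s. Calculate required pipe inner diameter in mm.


A = m_dot / (rho * v) = 3.46 / (1351 * 1.57) = 0.001631252151 m^2
d = sqrt(4*A/pi) * 1000
d = 45.6 mm

45.6


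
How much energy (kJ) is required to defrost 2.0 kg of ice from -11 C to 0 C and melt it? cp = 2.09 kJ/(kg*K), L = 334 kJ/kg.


Sensible heat = cp * dT = 2.09 * 11 = 22.99 kJ/kg
Total per kg = 22.99 + 334 = 356.99 kJ/kg
Q = m * total = 2.0 * 356.99
Q = 714.0 kJ

714.0


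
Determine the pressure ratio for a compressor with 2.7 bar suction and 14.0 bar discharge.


PR = P_high / P_low
PR = 14.0 / 2.7
PR = 5.185

5.185


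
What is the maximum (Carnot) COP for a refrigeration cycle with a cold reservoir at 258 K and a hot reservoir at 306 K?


dT = 306 - 258 = 48 K
COP_carnot = T_cold / dT = 258 / 48
COP_carnot = 5.375

5.375


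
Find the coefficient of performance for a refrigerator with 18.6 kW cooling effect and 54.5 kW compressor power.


COP = Q_evap / W
COP = 18.6 / 54.5
COP = 0.341

0.341


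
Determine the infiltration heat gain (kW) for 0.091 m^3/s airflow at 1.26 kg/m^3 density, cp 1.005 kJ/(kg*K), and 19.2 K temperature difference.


Q = V_dot * rho * cp * dT
Q = 0.091 * 1.26 * 1.005 * 19.2
Q = 2.212 kW

2.212


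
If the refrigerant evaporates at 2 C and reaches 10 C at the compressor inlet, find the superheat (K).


Superheat = T_suction - T_evap
Superheat = 10 - (2)
Superheat = 8 K

8


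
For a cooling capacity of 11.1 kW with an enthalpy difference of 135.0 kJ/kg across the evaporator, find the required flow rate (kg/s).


m_dot = Q / dh
m_dot = 11.1 / 135.0
m_dot = 0.0822 kg/s

0.0822


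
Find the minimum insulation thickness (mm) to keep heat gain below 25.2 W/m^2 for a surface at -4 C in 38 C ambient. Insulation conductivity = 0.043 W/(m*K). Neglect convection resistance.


dT = 38 - (-4) = 42 K
thickness = k * dT / q_max * 1000
thickness = 0.043 * 42 / 25.2 * 1000
thickness = 71.7 mm

71.7


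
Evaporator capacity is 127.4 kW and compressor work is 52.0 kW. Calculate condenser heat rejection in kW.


Q_cond = Q_evap + W
Q_cond = 127.4 + 52.0
Q_cond = 179.4 kW

179.4


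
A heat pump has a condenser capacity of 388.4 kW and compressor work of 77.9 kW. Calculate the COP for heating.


COP_hp = Q_cond / W
COP_hp = 388.4 / 77.9
COP_hp = 4.986

4.986


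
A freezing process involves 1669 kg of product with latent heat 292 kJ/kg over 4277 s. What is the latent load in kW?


Q_lat = m * h_fg / t
Q_lat = 1669 * 292 / 4277
Q_lat = 113.95 kW

113.95


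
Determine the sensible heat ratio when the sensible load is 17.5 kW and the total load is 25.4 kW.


SHR = Q_sensible / Q_total
SHR = 17.5 / 25.4
SHR = 0.689

0.689


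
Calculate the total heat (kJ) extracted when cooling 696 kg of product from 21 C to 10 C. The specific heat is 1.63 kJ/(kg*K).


dT = 21 - (10) = 11 K
Q = m * cp * dT = 696 * 1.63 * 11
Q = 12479 kJ

12479


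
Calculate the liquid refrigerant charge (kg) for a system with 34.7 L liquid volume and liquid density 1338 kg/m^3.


Charge = V * rho / 1000
Charge = 34.7 * 1338 / 1000
Charge = 46.43 kg

46.43


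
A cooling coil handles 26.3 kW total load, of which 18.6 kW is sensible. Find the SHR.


SHR = Q_sensible / Q_total
SHR = 18.6 / 26.3
SHR = 0.707

0.707


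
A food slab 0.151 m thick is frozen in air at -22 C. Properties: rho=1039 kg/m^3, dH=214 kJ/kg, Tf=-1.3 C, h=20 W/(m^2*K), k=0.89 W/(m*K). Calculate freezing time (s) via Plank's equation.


dT = -1.3 - (-22) = 20.7 K
term1 = a/(2h) = 0.151/(2*20) = 0.003775
term2 = a^2/(8k) = 0.151^2/(8*0.89) = 0.00320238764
t = rho*dH*1000/dT * (term1 + term2)
t = 1039*214*1000/20.7 * (0.003775 + 0.00320238764)
t = 74947 s

74947


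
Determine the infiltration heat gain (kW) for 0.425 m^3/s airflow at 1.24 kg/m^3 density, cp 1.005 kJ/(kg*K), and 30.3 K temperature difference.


Q = V_dot * rho * cp * dT
Q = 0.425 * 1.24 * 1.005 * 30.3
Q = 16.048 kW

16.048


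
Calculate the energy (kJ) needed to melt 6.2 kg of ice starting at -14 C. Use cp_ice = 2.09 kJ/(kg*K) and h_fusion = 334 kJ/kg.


Sensible heat = cp * dT = 2.09 * 14 = 29.26 kJ/kg
Total per kg = 29.26 + 334 = 363.26 kJ/kg
Q = m * total = 6.2 * 363.26
Q = 2252.2 kJ

2252.2


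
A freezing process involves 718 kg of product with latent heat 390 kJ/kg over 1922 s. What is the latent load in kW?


Q_lat = m * h_fg / t
Q_lat = 718 * 390 / 1922
Q_lat = 145.69 kW

145.69


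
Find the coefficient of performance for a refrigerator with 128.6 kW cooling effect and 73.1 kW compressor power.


COP = Q_evap / W
COP = 128.6 / 73.1
COP = 1.759

1.759


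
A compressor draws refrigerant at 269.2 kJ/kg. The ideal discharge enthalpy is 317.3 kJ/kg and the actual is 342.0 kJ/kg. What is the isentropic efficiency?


dh_ideal = 317.3 - 269.2 = 48.1 kJ/kg
dh_actual = 342.0 - 269.2 = 72.8 kJ/kg
eta_s = dh_ideal / dh_actual = 48.1 / 72.8
eta_s = 0.6607

0.6607


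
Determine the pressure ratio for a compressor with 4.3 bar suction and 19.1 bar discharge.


PR = P_high / P_low
PR = 19.1 / 4.3
PR = 4.442

4.442


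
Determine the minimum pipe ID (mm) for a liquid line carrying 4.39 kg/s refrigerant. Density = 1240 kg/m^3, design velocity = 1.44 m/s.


A = m_dot / (rho * v) = 4.39 / (1240 * 1.44) = 0.002458557348 m^2
d = sqrt(4*A/pi) * 1000
d = 55.9 mm

55.9


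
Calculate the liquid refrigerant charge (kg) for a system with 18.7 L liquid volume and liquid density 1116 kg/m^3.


Charge = V * rho / 1000
Charge = 18.7 * 1116 / 1000
Charge = 20.87 kg

20.87


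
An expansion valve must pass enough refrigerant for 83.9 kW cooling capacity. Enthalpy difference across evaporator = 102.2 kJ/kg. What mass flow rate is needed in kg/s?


m_dot = Q / dh
m_dot = 83.9 / 102.2
m_dot = 0.8209 kg/s

0.8209


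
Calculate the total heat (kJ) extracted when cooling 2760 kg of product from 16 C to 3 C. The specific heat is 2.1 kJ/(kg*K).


dT = 16 - (3) = 13 K
Q = m * cp * dT = 2760 * 2.1 * 13
Q = 75348 kJ

75348


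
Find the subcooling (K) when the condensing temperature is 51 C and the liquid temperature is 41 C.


Subcooling = T_cond - T_liquid
Subcooling = 51 - 41
Subcooling = 10 K

10


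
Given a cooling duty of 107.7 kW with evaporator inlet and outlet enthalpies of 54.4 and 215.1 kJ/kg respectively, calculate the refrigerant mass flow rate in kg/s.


dh = 215.1 - 54.4 = 160.7 kJ/kg
m_dot = Q / dh = 107.7 / 160.7 = 0.6702 kg/s

0.6702


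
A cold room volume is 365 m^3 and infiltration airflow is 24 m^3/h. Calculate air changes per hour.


ACH = flow / volume
ACH = 24 / 365
ACH = 0.066

0.066


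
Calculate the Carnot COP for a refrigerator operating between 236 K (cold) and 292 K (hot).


dT = 292 - 236 = 56 K
COP_carnot = T_cold / dT = 236 / 56
COP_carnot = 4.214

4.214


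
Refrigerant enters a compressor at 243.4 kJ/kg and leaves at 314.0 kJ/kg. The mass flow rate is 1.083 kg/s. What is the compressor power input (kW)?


dh = 314.0 - 243.4 = 70.6 kJ/kg
W = m_dot * dh = 1.083 * 70.6 = 76.46 kW

76.46


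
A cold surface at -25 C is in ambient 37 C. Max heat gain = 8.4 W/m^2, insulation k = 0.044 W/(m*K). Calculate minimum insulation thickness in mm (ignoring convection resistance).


dT = 37 - (-25) = 62 K
thickness = k * dT / q_max * 1000
thickness = 0.044 * 62 / 8.4 * 1000
thickness = 324.8 mm

324.8


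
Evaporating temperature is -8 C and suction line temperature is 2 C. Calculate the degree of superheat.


Superheat = T_suction - T_evap
Superheat = 2 - (-8)
Superheat = 10 K

10


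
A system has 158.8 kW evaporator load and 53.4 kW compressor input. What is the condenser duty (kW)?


Q_cond = Q_evap + W
Q_cond = 158.8 + 53.4
Q_cond = 212.2 kW

212.2


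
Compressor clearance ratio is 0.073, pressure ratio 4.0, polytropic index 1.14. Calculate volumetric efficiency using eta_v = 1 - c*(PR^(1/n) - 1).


PR^(1/n) = 4.0^(1/1.14) = 3.37382692
eta_v = 1 - 0.073 * (3.37382692 - 1)
eta_v = 0.8267

0.8267


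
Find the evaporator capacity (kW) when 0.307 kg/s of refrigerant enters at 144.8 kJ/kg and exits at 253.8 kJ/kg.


dh = 253.8 - 144.8 = 109.0 kJ/kg
Q_evap = m_dot * dh = 0.307 * 109.0
Q_evap = 33.46 kW

33.46


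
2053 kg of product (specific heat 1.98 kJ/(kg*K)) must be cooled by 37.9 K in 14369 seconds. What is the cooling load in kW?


Q = m * cp * dT / t
Q = 2053 * 1.98 * 37.9 / 14369
Q = 10.722 kW

10.722


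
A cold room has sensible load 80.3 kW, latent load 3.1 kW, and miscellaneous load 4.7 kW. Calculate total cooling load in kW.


Q_total = Q_s + Q_l + Q_misc
Q_total = 80.3 + 3.1 + 4.7
Q_total = 88.1 kW

88.1


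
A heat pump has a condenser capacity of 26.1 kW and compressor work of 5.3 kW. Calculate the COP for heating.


COP_hp = Q_cond / W
COP_hp = 26.1 / 5.3
COP_hp = 4.925

4.925


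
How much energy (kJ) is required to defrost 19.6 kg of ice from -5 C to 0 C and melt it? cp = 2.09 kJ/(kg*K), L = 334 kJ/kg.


Sensible heat = cp * dT = 2.09 * 5 = 10.45 kJ/kg
Total per kg = 10.45 + 334 = 344.45 kJ/kg
Q = m * total = 19.6 * 344.45
Q = 6751.2 kJ

6751.2


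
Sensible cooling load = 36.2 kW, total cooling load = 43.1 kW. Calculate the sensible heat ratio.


SHR = Q_sensible / Q_total
SHR = 36.2 / 43.1
SHR = 0.84

0.84


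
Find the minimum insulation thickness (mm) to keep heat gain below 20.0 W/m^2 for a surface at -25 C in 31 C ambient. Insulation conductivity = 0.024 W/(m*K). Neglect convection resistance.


dT = 31 - (-25) = 56 K
thickness = k * dT / q_max * 1000
thickness = 0.024 * 56 / 20.0 * 1000
thickness = 67.2 mm

67.2


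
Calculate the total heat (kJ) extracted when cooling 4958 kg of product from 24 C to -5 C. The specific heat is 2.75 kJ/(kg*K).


dT = 24 - (-5) = 29 K
Q = m * cp * dT = 4958 * 2.75 * 29
Q = 395401 kJ

395401


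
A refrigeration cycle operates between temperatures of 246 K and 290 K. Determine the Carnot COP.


dT = 290 - 246 = 44 K
COP_carnot = T_cold / dT = 246 / 44
COP_carnot = 5.591

5.591


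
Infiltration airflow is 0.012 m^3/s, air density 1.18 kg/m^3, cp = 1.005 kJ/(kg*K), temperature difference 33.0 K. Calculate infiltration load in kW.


Q = V_dot * rho * cp * dT
Q = 0.012 * 1.18 * 1.005 * 33.0
Q = 0.47 kW

0.47


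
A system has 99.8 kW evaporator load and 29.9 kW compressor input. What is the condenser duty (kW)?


Q_cond = Q_evap + W
Q_cond = 99.8 + 29.9
Q_cond = 129.7 kW

129.7


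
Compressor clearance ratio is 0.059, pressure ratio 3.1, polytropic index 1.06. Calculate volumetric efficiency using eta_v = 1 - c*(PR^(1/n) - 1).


PR^(1/n) = 3.1^(1/1.06) = 2.90769445
eta_v = 1 - 0.059 * (2.90769445 - 1)
eta_v = 0.8874

0.8874


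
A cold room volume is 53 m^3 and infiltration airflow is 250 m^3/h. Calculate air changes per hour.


ACH = flow / volume
ACH = 250 / 53
ACH = 4.717

4.717


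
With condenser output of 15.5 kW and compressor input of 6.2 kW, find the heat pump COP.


COP_hp = Q_cond / W
COP_hp = 15.5 / 6.2
COP_hp = 2.5

2.5


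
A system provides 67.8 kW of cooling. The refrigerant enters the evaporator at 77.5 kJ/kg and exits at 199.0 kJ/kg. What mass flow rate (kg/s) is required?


dh = 199.0 - 77.5 = 121.5 kJ/kg
m_dot = Q / dh = 67.8 / 121.5 = 0.558 kg/s

0.558


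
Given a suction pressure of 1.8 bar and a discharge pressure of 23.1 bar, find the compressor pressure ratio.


PR = P_high / P_low
PR = 23.1 / 1.8
PR = 12.833

12.833


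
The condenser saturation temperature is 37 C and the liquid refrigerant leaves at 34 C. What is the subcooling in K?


Subcooling = T_cond - T_liquid
Subcooling = 37 - 34
Subcooling = 3 K

3


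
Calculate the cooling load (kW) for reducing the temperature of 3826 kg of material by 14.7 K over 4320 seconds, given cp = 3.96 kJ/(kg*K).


Q = m * cp * dT / t
Q = 3826 * 3.96 * 14.7 / 4320
Q = 51.555 kW

51.555


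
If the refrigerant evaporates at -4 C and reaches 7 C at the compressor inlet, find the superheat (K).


Superheat = T_suction - T_evap
Superheat = 7 - (-4)
Superheat = 11 K

11


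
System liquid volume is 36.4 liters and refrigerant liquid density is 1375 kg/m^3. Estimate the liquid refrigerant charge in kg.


Charge = V * rho / 1000
Charge = 36.4 * 1375 / 1000
Charge = 50.05 kg

50.05


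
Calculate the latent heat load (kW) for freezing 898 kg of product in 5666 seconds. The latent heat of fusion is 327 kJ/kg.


Q_lat = m * h_fg / t
Q_lat = 898 * 327 / 5666
Q_lat = 51.83 kW

51.83


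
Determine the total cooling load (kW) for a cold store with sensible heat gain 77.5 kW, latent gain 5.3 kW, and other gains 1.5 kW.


Q_total = Q_s + Q_l + Q_misc
Q_total = 77.5 + 5.3 + 1.5
Q_total = 84.3 kW

84.3


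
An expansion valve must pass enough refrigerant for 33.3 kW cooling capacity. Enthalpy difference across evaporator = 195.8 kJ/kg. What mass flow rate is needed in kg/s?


m_dot = Q / dh
m_dot = 33.3 / 195.8
m_dot = 0.1701 kg/s

0.1701


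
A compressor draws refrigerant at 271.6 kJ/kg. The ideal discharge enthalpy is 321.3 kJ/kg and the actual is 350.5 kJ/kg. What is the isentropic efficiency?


dh_ideal = 321.3 - 271.6 = 49.7 kJ/kg
dh_actual = 350.5 - 271.6 = 78.9 kJ/kg
eta_s = dh_ideal / dh_actual = 49.7 / 78.9
eta_s = 0.6299

0.6299


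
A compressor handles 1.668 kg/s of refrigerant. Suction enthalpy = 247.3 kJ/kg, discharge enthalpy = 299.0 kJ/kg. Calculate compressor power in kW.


dh = 299.0 - 247.3 = 51.7 kJ/kg
W = m_dot * dh = 1.668 * 51.7 = 86.24 kW

86.24


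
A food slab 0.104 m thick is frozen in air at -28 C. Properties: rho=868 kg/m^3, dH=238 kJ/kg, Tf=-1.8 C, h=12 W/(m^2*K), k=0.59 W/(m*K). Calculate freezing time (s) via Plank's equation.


dT = -1.8 - (-28) = 26.2 K
term1 = a/(2h) = 0.104/(2*12) = 0.004333333333
term2 = a^2/(8k) = 0.104^2/(8*0.59) = 0.002291525424
t = rho*dH*1000/dT * (term1 + term2)
t = 868*238*1000/26.2 * (0.004333333333 + 0.002291525424)
t = 52236 s

52236


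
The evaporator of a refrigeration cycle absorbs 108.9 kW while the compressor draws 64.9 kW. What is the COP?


COP = Q_evap / W
COP = 108.9 / 64.9
COP = 1.678

1.678


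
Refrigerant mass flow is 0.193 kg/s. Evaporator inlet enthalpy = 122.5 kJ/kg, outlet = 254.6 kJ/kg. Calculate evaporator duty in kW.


dh = 254.6 - 122.5 = 132.1 kJ/kg
Q_evap = m_dot * dh = 0.193 * 132.1
Q_evap = 25.5 kW

25.5


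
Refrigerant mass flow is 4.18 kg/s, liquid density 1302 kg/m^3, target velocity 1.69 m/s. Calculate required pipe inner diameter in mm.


A = m_dot / (rho * v) = 4.18 / (1302 * 1.69) = 0.001899671875 m^2
d = sqrt(4*A/pi) * 1000
d = 49.2 mm

49.2


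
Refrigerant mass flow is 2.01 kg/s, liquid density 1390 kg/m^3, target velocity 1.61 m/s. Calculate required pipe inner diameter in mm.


A = m_dot / (rho * v) = 2.01 / (1390 * 1.61) = 0.0008981634568 m^2
d = sqrt(4*A/pi) * 1000
d = 33.8 mm

33.8


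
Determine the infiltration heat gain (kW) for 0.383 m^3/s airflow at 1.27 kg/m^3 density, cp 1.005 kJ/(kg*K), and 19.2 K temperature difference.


Q = V_dot * rho * cp * dT
Q = 0.383 * 1.27 * 1.005 * 19.2
Q = 9.386 kW

9.386


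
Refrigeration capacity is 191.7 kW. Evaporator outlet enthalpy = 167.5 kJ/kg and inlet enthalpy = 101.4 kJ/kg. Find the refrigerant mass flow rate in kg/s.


dh = 167.5 - 101.4 = 66.1 kJ/kg
m_dot = Q / dh = 191.7 / 66.1 = 2.9002 kg/s

2.9002


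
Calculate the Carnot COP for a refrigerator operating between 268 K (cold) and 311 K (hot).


dT = 311 - 268 = 43 K
COP_carnot = T_cold / dT = 268 / 43
COP_carnot = 6.233

6.233


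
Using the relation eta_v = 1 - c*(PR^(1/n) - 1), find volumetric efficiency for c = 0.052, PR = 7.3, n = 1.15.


PR^(1/n) = 7.3^(1/1.15) = 5.63268586
eta_v = 1 - 0.052 * (5.63268586 - 1)
eta_v = 0.7591

0.7591


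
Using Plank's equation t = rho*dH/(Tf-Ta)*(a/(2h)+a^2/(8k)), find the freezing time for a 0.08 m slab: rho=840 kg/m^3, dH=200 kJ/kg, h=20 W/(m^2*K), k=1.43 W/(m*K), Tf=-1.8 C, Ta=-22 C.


dT = -1.8 - (-22) = 20.2 K
term1 = a/(2h) = 0.08/(2*20) = 0.002
term2 = a^2/(8k) = 0.08^2/(8*1.43) = 0.0005594405594
t = rho*dH*1000/dT * (term1 + term2)
t = 840*200*1000/20.2 * (0.002 + 0.0005594405594)
t = 21286 s

21286


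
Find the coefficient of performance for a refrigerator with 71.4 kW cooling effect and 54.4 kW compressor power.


COP = Q_evap / W
COP = 71.4 / 54.4
COP = 1.313

1.313


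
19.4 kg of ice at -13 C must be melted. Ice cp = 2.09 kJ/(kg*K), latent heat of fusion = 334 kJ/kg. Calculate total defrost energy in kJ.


Sensible heat = cp * dT = 2.09 * 13 = 27.17 kJ/kg
Total per kg = 27.17 + 334 = 361.17 kJ/kg
Q = m * total = 19.4 * 361.17
Q = 7006.7 kJ

7006.7


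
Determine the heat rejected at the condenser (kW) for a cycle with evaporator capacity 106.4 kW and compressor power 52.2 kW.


Q_cond = Q_evap + W
Q_cond = 106.4 + 52.2
Q_cond = 158.6 kW

158.6


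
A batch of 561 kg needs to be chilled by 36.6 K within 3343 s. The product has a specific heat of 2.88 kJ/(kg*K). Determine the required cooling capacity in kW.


Q = m * cp * dT / t
Q = 561 * 2.88 * 36.6 / 3343
Q = 17.689 kW

17.689


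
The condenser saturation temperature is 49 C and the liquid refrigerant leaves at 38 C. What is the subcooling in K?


Subcooling = T_cond - T_liquid
Subcooling = 49 - 38
Subcooling = 11 K

11


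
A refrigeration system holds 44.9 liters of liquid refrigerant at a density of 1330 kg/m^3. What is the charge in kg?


Charge = V * rho / 1000
Charge = 44.9 * 1330 / 1000
Charge = 59.72 kg

59.72


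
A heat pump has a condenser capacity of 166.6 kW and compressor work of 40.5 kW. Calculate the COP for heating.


COP_hp = Q_cond / W
COP_hp = 166.6 / 40.5
COP_hp = 4.114

4.114


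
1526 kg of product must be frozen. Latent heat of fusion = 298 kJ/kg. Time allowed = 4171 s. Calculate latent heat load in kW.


Q_lat = m * h_fg / t
Q_lat = 1526 * 298 / 4171
Q_lat = 109.03 kW

109.03


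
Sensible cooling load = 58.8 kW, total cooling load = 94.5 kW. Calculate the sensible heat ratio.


SHR = Q_sensible / Q_total
SHR = 58.8 / 94.5
SHR = 0.622

0.622


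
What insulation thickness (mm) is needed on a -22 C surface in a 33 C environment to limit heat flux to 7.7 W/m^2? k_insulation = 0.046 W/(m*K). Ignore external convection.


dT = 33 - (-22) = 55 K
thickness = k * dT / q_max * 1000
thickness = 0.046 * 55 / 7.7 * 1000
thickness = 328.6 mm

328.6


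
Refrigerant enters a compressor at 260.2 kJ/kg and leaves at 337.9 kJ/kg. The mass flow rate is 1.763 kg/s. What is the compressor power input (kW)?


dh = 337.9 - 260.2 = 77.7 kJ/kg
W = m_dot * dh = 1.763 * 77.7 = 136.99 kW

136.99


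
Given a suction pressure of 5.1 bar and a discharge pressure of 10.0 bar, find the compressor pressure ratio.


PR = P_high / P_low
PR = 10.0 / 5.1
PR = 1.961

1.961


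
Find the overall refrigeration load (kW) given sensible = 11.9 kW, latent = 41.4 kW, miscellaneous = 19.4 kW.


Q_total = Q_s + Q_l + Q_misc
Q_total = 11.9 + 41.4 + 19.4
Q_total = 72.7 kW

72.7


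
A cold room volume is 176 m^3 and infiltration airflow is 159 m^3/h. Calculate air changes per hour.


ACH = flow / volume
ACH = 159 / 176
ACH = 0.903

0.903


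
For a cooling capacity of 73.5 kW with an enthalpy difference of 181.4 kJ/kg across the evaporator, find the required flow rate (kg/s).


m_dot = Q / dh
m_dot = 73.5 / 181.4
m_dot = 0.4052 kg/s

0.4052


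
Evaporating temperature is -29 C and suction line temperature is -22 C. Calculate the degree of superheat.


Superheat = T_suction - T_evap
Superheat = -22 - (-29)
Superheat = 7 K

7


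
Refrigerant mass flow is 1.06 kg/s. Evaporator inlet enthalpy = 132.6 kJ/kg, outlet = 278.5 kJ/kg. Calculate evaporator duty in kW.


dh = 278.5 - 132.6 = 145.9 kJ/kg
Q_evap = m_dot * dh = 1.06 * 145.9
Q_evap = 154.65 kW

154.65


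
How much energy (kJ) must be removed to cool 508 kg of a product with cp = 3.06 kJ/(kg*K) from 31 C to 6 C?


dT = 31 - (6) = 25 K
Q = m * cp * dT = 508 * 3.06 * 25
Q = 38862 kJ

38862


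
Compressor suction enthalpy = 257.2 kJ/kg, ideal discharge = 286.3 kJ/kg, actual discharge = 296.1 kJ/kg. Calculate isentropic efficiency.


dh_ideal = 286.3 - 257.2 = 29.1 kJ/kg
dh_actual = 296.1 - 257.2 = 38.9 kJ/kg
eta_s = dh_ideal / dh_actual = 29.1 / 38.9
eta_s = 0.7481

0.7481


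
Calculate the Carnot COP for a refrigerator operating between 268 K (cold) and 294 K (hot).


dT = 294 - 268 = 26 K
COP_carnot = T_cold / dT = 268 / 26
COP_carnot = 10.308

10.308


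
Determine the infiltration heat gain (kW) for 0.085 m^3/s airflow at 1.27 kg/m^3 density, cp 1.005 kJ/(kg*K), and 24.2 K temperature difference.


Q = V_dot * rho * cp * dT
Q = 0.085 * 1.27 * 1.005 * 24.2
Q = 2.625 kW

2.625


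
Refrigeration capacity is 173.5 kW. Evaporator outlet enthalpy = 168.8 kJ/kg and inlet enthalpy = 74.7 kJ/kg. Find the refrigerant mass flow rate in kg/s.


dh = 168.8 - 74.7 = 94.1 kJ/kg
m_dot = Q / dh = 173.5 / 94.1 = 1.8438 kg/s

1.8438


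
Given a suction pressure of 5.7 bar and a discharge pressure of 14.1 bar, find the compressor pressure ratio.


PR = P_high / P_low
PR = 14.1 / 5.7
PR = 2.474

2.474


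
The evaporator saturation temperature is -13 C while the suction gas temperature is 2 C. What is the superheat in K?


Superheat = T_suction - T_evap
Superheat = 2 - (-13)
Superheat = 15 K

15


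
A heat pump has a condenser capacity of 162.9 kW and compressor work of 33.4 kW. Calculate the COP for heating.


COP_hp = Q_cond / W
COP_hp = 162.9 / 33.4
COP_hp = 4.877

4.877


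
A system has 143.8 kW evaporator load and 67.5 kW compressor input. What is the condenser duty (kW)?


Q_cond = Q_evap + W
Q_cond = 143.8 + 67.5
Q_cond = 211.3 kW

211.3


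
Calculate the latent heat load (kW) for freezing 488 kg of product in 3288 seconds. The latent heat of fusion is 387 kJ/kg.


Q_lat = m * h_fg / t
Q_lat = 488 * 387 / 3288
Q_lat = 57.44 kW

57.44


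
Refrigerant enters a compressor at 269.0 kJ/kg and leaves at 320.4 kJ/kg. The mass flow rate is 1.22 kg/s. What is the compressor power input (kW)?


dh = 320.4 - 269.0 = 51.4 kJ/kg
W = m_dot * dh = 1.22 * 51.4 = 62.71 kW

62.71


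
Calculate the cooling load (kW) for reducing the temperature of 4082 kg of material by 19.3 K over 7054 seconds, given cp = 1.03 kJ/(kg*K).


Q = m * cp * dT / t
Q = 4082 * 1.03 * 19.3 / 7054
Q = 11.504 kW

11.504


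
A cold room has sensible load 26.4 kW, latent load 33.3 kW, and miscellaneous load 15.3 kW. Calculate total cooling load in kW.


Q_total = Q_s + Q_l + Q_misc
Q_total = 26.4 + 33.3 + 15.3
Q_total = 75.0 kW

75.0


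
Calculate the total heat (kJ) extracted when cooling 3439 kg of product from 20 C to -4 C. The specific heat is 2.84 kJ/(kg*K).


dT = 20 - (-4) = 24 K
Q = m * cp * dT = 3439 * 2.84 * 24
Q = 234402 kJ

234402


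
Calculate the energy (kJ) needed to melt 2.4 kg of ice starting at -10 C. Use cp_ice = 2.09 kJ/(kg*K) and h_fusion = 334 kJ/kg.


Sensible heat = cp * dT = 2.09 * 10 = 20.9 kJ/kg
Total per kg = 20.9 + 334 = 354.9 kJ/kg
Q = m * total = 2.4 * 354.9
Q = 851.8 kJ

851.8


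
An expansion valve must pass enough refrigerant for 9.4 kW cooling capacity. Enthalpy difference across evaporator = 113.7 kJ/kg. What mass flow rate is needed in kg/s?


m_dot = Q / dh
m_dot = 9.4 / 113.7
m_dot = 0.0827 kg/s

0.0827


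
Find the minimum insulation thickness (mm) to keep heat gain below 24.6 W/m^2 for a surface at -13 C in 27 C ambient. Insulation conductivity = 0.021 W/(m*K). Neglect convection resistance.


dT = 27 - (-13) = 40 K
thickness = k * dT / q_max * 1000
thickness = 0.021 * 40 / 24.6 * 1000
thickness = 34.1 mm

34.1


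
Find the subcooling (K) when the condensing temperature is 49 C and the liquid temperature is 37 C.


Subcooling = T_cond - T_liquid
Subcooling = 49 - 37
Subcooling = 12 K

12


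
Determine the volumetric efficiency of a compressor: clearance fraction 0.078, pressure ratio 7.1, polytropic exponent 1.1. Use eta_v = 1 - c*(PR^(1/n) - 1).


PR^(1/n) = 7.1^(1/1.1) = 5.94115969
eta_v = 1 - 0.078 * (5.94115969 - 1)
eta_v = 0.6146

0.6146


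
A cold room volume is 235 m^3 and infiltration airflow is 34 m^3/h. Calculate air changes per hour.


ACH = flow / volume
ACH = 34 / 235
ACH = 0.145

0.145


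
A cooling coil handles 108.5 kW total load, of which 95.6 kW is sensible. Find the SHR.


SHR = Q_sensible / Q_total
SHR = 95.6 / 108.5
SHR = 0.881

0.881


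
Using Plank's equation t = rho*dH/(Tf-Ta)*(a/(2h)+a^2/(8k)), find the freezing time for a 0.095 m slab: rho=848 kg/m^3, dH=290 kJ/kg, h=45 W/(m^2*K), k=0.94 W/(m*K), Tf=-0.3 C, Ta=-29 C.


dT = -0.3 - (-29) = 28.7 K
term1 = a/(2h) = 0.095/(2*45) = 0.001055555556
term2 = a^2/(8k) = 0.095^2/(8*0.94) = 0.001200132979
t = rho*dH*1000/dT * (term1 + term2)
t = 848*290*1000/28.7 * (0.001055555556 + 0.001200132979)
t = 19328 s

19328


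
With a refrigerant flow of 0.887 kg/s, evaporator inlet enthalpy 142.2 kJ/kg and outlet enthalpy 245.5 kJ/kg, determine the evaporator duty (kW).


dh = 245.5 - 142.2 = 103.3 kJ/kg
Q_evap = m_dot * dh = 0.887 * 103.3
Q_evap = 91.63 kW

91.63


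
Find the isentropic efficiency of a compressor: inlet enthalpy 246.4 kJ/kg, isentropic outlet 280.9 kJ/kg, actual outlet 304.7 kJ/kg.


dh_ideal = 280.9 - 246.4 = 34.5 kJ/kg
dh_actual = 304.7 - 246.4 = 58.3 kJ/kg
eta_s = dh_ideal / dh_actual = 34.5 / 58.3
eta_s = 0.5918

0.5918


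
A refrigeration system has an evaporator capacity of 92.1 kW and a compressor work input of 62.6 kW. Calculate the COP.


COP = Q_evap / W
COP = 92.1 / 62.6
COP = 1.471

1.471


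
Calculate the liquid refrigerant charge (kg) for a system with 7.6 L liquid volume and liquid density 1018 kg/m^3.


Charge = V * rho / 1000
Charge = 7.6 * 1018 / 1000
Charge = 7.74 kg

7.74


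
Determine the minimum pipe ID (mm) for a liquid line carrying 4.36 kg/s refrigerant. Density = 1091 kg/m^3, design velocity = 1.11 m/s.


A = m_dot / (rho * v) = 4.36 / (1091 * 1.11) = 0.003600300576 m^2
d = sqrt(4*A/pi) * 1000
d = 67.7 mm

67.7


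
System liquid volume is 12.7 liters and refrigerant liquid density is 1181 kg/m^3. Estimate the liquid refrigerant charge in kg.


Charge = V * rho / 1000
Charge = 12.7 * 1181 / 1000
Charge = 15.0 kg

15.0


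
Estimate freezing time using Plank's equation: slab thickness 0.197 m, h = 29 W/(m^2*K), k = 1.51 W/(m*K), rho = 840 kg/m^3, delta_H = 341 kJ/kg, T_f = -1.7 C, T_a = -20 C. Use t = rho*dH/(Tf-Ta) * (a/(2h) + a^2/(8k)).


dT = -1.7 - (-20) = 18.3 K
term1 = a/(2h) = 0.197/(2*29) = 0.003396551724
term2 = a^2/(8k) = 0.197^2/(8*1.51) = 0.003212665563
t = rho*dH*1000/dT * (term1 + term2)
t = 840*341*1000/18.3 * (0.003396551724 + 0.003212665563)
t = 103451 s

103451


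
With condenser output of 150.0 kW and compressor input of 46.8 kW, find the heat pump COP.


COP_hp = Q_cond / W
COP_hp = 150.0 / 46.8
COP_hp = 3.205

3.205


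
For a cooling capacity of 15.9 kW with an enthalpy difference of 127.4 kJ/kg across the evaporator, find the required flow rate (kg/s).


m_dot = Q / dh
m_dot = 15.9 / 127.4
m_dot = 0.1248 kg/s

0.1248


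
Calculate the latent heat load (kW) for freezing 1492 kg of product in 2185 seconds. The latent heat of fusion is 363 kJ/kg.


Q_lat = m * h_fg / t
Q_lat = 1492 * 363 / 2185
Q_lat = 247.87 kW

247.87


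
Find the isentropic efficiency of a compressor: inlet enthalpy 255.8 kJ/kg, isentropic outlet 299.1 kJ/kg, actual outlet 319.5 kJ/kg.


dh_ideal = 299.1 - 255.8 = 43.3 kJ/kg
dh_actual = 319.5 - 255.8 = 63.7 kJ/kg
eta_s = dh_ideal / dh_actual = 43.3 / 63.7
eta_s = 0.6797

0.6797


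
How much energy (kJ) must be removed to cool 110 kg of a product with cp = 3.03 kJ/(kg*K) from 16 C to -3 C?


dT = 16 - (-3) = 19 K
Q = m * cp * dT = 110 * 3.03 * 19
Q = 6333 kJ

6333


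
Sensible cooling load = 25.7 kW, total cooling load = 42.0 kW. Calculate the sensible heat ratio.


SHR = Q_sensible / Q_total
SHR = 25.7 / 42.0
SHR = 0.612

0.612


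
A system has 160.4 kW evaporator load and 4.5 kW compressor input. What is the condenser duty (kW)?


Q_cond = Q_evap + W
Q_cond = 160.4 + 4.5
Q_cond = 164.9 kW

164.9


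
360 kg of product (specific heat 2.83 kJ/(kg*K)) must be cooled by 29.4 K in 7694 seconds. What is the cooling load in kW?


Q = m * cp * dT / t
Q = 360 * 2.83 * 29.4 / 7694
Q = 3.893 kW

3.893


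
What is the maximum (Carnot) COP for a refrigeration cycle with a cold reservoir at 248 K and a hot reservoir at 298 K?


dT = 298 - 248 = 50 K
COP_carnot = T_cold / dT = 248 / 50
COP_carnot = 4.96

4.96


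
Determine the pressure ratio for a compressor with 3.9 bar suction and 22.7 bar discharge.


PR = P_high / P_low
PR = 22.7 / 3.9
PR = 5.821

5.821


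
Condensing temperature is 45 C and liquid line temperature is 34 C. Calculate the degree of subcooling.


Subcooling = T_cond - T_liquid
Subcooling = 45 - 34
Subcooling = 11 K

11


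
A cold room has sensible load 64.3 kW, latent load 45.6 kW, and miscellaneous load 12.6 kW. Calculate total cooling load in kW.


Q_total = Q_s + Q_l + Q_misc
Q_total = 64.3 + 45.6 + 12.6
Q_total = 122.5 kW

122.5


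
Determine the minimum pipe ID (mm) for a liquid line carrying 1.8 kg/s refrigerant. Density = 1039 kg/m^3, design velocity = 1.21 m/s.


A = m_dot / (rho * v) = 1.8 / (1039 * 1.21) = 0.001431764491 m^2
d = sqrt(4*A/pi) * 1000
d = 42.7 mm

42.7


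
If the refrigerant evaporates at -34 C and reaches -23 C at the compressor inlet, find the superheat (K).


Superheat = T_suction - T_evap
Superheat = -23 - (-34)
Superheat = 11 K

11


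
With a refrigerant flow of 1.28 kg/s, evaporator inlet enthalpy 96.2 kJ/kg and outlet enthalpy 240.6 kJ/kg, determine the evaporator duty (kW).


dh = 240.6 - 96.2 = 144.4 kJ/kg
Q_evap = m_dot * dh = 1.28 * 144.4
Q_evap = 184.83 kW

184.83


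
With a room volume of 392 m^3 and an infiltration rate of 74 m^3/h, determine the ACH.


ACH = flow / volume
ACH = 74 / 392
ACH = 0.189

0.189


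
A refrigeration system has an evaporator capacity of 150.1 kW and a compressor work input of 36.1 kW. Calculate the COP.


COP = Q_evap / W
COP = 150.1 / 36.1
COP = 4.158

4.158


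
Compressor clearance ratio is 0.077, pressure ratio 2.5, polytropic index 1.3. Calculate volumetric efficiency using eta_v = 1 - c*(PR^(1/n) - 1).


PR^(1/n) = 2.5^(1/1.3) = 2.02352092
eta_v = 1 - 0.077 * (2.02352092 - 1)
eta_v = 0.9212

0.9212


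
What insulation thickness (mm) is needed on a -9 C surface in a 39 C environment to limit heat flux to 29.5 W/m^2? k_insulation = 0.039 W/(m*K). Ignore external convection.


dT = 39 - (-9) = 48 K
thickness = k * dT / q_max * 1000
thickness = 0.039 * 48 / 29.5 * 1000
thickness = 63.5 mm

63.5


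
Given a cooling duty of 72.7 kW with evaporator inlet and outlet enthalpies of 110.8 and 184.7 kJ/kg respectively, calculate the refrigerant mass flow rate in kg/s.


dh = 184.7 - 110.8 = 73.9 kJ/kg
m_dot = Q / dh = 72.7 / 73.9 = 0.9838 kg/s

0.9838
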